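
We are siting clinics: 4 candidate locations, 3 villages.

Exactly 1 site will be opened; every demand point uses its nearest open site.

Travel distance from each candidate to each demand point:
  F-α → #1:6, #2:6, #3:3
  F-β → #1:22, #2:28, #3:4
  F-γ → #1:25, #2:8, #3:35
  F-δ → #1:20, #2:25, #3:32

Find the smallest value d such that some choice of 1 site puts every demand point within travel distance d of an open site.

6

Open {F-α}.
  Farthest demand point is #1 at travel distance 6 (to F-α); all others are ≤ 6.
With {F-β} the worst case is 28.
With {F-δ} the worst case is 32.
No size-1 selection achieves below 6.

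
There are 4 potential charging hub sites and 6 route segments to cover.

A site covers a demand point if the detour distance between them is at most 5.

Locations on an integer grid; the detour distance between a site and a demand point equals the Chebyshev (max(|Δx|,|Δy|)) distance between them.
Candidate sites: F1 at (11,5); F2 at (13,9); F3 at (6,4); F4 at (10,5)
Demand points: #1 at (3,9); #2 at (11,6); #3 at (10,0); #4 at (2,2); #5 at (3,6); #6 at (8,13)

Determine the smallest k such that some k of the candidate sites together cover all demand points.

2

Coverage sets (demand points within 5 of each site):
  F1: {#2, #3}
  F2: {#2, #6}
  F3: {#1, #2, #3, #4, #5}
  F4: {#2, #3}
No single site covers all 6 demand points.
But {F2, F3} covers everything, so the minimum is 2.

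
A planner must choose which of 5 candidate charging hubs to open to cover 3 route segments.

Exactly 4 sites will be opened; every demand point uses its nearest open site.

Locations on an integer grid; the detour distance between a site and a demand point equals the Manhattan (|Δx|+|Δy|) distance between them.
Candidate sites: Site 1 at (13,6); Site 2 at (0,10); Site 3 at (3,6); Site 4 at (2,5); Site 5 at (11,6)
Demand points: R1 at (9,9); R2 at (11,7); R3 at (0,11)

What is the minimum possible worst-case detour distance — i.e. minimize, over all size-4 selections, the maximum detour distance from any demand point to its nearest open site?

Open {Site 1, Site 2, Site 3, Site 5}.
  Farthest demand point is R1 at detour distance 5 (to Site 5); all others are ≤ 5.
With {Site 1, Site 2, Site 4, Site 5} the worst case is 5.
With {Site 2, Site 3, Site 4, Site 5} the worst case is 5.
No size-4 selection achieves below 5.

5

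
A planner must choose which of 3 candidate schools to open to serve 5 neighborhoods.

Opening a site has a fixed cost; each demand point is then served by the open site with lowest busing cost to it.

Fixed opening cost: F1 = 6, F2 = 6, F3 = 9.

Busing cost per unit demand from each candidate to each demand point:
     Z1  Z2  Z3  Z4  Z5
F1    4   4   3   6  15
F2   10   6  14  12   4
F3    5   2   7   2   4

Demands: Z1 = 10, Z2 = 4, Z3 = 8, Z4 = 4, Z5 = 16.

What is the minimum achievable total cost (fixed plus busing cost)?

Open {F1, F3}: assign each demand point to its cheapest open site.
  Z1→F1 10×4=40, Z2→F3 4×2=8, Z3→F1 8×3=24, Z4→F3 4×2=8, Z5→F3 16×4=64
  busing cost 144, fixed 15 → total 159.
Compare {F1, F2, F3}: busing cost 144 + fixed 21 = 165.
Compare {F1, F2}: busing cost 168 + fixed 12 = 180.
Compare {F3}: busing cost 186 + fixed 9 = 195.
All other subsets cost ≥ 165. Minimum total cost: 159.

159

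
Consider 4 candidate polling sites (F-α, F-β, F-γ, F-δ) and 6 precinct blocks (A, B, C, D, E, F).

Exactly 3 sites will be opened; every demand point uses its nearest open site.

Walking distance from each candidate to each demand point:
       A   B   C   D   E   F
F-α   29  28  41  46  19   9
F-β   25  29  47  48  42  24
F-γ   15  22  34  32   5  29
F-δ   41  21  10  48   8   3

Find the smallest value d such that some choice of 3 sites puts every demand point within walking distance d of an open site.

32

Open {F-α, F-γ, F-δ}.
  Farthest demand point is D at walking distance 32 (to F-γ); all others are ≤ 32.
With {F-β, F-γ, F-δ} the worst case is 32.
With {F-α, F-β, F-γ} the worst case is 34.
No size-3 selection achieves below 32.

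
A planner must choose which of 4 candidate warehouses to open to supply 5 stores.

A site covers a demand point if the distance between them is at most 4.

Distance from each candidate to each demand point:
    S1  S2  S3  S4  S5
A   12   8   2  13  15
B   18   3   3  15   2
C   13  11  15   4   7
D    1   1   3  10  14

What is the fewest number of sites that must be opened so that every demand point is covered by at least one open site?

3

Coverage sets (demand points within 4 of each site):
  A: {S3}
  B: {S2, S3, S5}
  C: {S4}
  D: {S1, S2, S3}
No 2 sites suffice: every size-2 union leaves at least one demand point uncovered.
But {B, C, D} covers everything, so the minimum is 3.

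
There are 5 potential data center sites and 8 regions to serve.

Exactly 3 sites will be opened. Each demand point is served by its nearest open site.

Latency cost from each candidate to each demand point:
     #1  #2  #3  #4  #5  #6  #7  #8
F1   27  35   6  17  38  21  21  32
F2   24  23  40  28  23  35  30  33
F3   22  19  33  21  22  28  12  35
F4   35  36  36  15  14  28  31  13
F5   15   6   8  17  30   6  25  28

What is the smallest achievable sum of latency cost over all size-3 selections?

89

Open {F3, F4, F5}.
  #1→F5 15, #2→F5 6, #3→F5 8, #4→F4 15, #5→F4 14, #6→F5 6, #7→F3 12, #8→F4 13  ⇒ total 89.
Compare {F1, F4, F5}: total 96.
Compare {F2, F4, F5}: total 102.
No size-3 selection does better; minimum is 89.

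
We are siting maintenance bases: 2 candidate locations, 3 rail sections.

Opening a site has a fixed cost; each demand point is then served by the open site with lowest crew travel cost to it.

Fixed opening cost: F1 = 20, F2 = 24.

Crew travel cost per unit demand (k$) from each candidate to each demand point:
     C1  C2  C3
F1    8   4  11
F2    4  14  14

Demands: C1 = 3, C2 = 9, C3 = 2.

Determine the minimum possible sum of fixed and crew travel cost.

Open {F1}: assign each demand point to its cheapest open site.
  C1→F1 3×8=24, C2→F1 9×4=36, C3→F1 2×11=22
  crew travel cost 82, fixed 20 → total 102.
Compare {F1, F2}: crew travel cost 70 + fixed 44 = 114.
Compare {F2}: crew travel cost 166 + fixed 24 = 190.

102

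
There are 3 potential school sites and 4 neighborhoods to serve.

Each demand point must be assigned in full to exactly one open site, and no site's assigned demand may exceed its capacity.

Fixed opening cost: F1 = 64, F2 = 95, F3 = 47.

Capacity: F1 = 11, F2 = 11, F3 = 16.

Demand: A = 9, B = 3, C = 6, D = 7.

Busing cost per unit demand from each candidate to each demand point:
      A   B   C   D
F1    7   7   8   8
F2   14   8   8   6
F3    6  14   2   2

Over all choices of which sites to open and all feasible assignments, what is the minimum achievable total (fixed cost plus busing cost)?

242

Open {F1, F3}; cheapest assignment that respects the capacities:
  F1 (cap 11, load 9): A — cost 9×7 = 63
  F3 (cap 16, load 16): B, C, D — cost 3×14 + 6×2 + 7×2 = 68
  Shipping 131, fixed 111 → total 242.
  Any other capacity-feasible assignment to {F1, F3} ships for at least 131.
Compare {F2, F3}: its best feasible assignment gives total 274.
Compare {F1, F2, F3}: its best feasible assignment gives total 319.
Every other set of open sites that can feasibly serve all demand totals ≥ 274 even under its best assignment. Minimum: 242.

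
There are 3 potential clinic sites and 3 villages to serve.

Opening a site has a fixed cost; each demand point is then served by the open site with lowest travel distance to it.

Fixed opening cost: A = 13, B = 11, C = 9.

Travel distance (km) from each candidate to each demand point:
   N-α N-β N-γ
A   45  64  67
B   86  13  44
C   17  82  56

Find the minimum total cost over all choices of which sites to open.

Open {B, C}: assign each demand point to its cheapest open site.
  N-α→C 17, N-β→B 13, N-γ→B 44
  travel distance 74, fixed 20 → total 94.
Compare {A, B, C}: travel distance 74 + fixed 33 = 107.
Compare {A, B}: travel distance 102 + fixed 24 = 126.
Compare {B}: travel distance 143 + fixed 11 = 154.
All other subsets cost ≥ 107. Minimum total cost: 94.

94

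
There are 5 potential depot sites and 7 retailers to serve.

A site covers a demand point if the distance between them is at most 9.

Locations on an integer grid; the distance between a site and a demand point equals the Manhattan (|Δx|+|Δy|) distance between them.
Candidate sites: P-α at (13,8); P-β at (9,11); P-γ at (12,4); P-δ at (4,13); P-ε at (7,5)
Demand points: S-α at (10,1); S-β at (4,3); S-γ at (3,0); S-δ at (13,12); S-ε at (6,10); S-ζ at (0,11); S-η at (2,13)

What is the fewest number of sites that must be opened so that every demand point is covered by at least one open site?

2

Coverage sets (demand points within 9 of each site):
  P-α: {S-δ, S-ε}
  P-β: {S-δ, S-ε, S-ζ, S-η}
  P-γ: {S-α, S-β, S-δ}
  P-δ: {S-ε, S-ζ, S-η}
  P-ε: {S-α, S-β, S-γ, S-ε}
No single site covers all 7 demand points.
But {P-β, P-ε} covers everything, so the minimum is 2.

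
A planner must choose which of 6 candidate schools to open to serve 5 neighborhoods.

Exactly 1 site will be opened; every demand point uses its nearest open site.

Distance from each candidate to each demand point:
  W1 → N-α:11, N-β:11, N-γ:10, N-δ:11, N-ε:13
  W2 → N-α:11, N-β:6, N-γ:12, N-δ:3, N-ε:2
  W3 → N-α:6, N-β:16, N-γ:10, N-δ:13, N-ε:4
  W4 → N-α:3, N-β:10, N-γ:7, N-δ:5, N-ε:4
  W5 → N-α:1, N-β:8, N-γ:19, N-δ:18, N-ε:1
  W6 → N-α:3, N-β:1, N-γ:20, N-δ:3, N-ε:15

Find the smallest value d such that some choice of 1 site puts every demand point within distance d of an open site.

10

Open {W4}.
  Farthest demand point is N-β at distance 10 (to W4); all others are ≤ 10.
With {W2} the worst case is 12.
With {W1} the worst case is 13.
No size-1 selection achieves below 10.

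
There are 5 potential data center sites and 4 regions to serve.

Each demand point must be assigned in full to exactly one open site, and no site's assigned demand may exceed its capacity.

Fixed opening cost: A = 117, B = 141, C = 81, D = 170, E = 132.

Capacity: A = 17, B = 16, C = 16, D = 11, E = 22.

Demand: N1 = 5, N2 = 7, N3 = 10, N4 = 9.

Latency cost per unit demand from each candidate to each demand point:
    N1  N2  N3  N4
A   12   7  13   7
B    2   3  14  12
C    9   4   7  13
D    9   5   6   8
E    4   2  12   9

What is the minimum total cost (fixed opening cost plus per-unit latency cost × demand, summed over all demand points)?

Open {C, E}; cheapest assignment that respects the capacities:
  C (cap 16, load 10): N3 — cost 10×7 = 70
  E (cap 22, load 21): N1, N2, N4 — cost 5×4 + 7×2 + 9×9 = 115
  Shipping 185, fixed 213 → total 398.
  Any other capacity-feasible assignment to {C, E} ships for at least 185.
Compare {A, C}: its best feasible assignment gives total 425.
Compare {A, E}: its best feasible assignment gives total 466.
Every other set of open sites that can feasibly serve all demand totals ≥ 425 even under its best assignment. Minimum: 398.

398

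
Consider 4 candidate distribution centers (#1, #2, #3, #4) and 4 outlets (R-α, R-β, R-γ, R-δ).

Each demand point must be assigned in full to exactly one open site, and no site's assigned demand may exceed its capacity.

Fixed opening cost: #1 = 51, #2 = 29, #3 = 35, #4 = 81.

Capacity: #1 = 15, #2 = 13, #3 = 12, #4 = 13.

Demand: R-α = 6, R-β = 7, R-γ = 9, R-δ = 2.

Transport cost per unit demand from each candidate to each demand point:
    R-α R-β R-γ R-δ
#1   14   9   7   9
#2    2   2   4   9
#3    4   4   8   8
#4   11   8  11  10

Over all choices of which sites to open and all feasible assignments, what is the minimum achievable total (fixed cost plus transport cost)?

178

Open {#2, #3}; cheapest assignment that respects the capacities:
  #2 (cap 13, load 13): R-α, R-β — cost 6×2 + 7×2 = 26
  #3 (cap 12, load 11): R-γ, R-δ — cost 9×8 + 2×8 = 88
  Shipping 114, fixed 64 → total 178.
  Any other capacity-feasible assignment to {#2, #3} ships for at least 114.
Compare {#1, #2}: its best feasible assignment gives total 187.
Compare {#1, #2, #3}: its best feasible assignment gives total 220.
Every other set of open sites that can feasibly serve all demand totals ≥ 187 even under its best assignment. Minimum: 178.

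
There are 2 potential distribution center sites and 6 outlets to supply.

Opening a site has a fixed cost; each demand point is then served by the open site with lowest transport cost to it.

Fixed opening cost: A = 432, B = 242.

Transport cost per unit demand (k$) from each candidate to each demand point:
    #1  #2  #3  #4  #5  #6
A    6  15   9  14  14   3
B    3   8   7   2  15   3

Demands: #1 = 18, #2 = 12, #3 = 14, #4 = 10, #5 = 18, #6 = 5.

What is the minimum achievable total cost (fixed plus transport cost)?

795

Open {B}: assign each demand point to its cheapest open site.
  #1→B 18×3=54, #2→B 12×8=96, #3→B 14×7=98, #4→B 10×2=20, #5→B 18×15=270, #6→B 5×3=15
  transport cost 553, fixed 242 → total 795.
Compare {A, B}: transport cost 535 + fixed 674 = 1209.
Compare {A}: transport cost 821 + fixed 432 = 1253.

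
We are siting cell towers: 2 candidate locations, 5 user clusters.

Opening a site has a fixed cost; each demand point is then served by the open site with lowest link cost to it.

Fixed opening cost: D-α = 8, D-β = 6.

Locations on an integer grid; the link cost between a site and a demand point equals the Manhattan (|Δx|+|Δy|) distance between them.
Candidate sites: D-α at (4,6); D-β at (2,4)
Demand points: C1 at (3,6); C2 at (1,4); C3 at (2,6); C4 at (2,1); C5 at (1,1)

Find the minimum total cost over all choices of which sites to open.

Open {D-β}: assign each demand point to its cheapest open site.
  C1→D-β 3, C2→D-β 1, C3→D-β 2, C4→D-β 3, C5→D-β 4
  link cost 13, fixed 6 → total 19.
Compare {D-α, D-β}: link cost 11 + fixed 14 = 25.
Compare {D-α}: link cost 23 + fixed 8 = 31.

19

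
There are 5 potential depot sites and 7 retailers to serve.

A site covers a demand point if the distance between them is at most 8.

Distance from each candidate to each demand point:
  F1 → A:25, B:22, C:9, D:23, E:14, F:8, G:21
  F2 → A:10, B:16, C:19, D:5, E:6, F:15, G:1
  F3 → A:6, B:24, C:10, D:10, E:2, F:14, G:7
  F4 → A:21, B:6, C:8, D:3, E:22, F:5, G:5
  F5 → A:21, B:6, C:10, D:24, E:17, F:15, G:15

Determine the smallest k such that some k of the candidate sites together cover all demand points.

2

Coverage sets (demand points within 8 of each site):
  F1: {F}
  F2: {D, E, G}
  F3: {A, E, G}
  F4: {B, C, D, F, G}
  F5: {B}
No single site covers all 7 demand points.
But {F3, F4} covers everything, so the minimum is 2.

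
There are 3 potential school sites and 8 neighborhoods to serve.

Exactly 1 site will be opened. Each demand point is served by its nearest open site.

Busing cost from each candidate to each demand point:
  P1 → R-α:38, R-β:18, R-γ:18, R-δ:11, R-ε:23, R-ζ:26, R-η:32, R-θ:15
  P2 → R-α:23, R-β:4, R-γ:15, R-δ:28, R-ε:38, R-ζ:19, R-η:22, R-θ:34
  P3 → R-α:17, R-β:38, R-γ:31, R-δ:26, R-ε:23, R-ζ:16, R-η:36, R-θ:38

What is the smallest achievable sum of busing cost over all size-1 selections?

Open {P1}.
  R-α→P1 38, R-β→P1 18, R-γ→P1 18, R-δ→P1 11, R-ε→P1 23, R-ζ→P1 26, R-η→P1 32, R-θ→P1 15  ⇒ total 181.
Compare {P2}: total 183.
Compare {P3}: total 225.

181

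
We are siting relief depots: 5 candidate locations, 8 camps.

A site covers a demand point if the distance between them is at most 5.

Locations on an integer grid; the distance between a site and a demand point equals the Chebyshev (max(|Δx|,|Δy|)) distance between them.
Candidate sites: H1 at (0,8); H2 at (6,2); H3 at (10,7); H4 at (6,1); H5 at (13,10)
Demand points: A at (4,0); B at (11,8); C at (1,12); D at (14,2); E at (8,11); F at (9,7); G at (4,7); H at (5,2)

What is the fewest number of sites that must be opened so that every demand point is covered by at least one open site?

Coverage sets (demand points within 5 of each site):
  H1: {C, G}
  H2: {A, F, G, H}
  H3: {B, D, E, F, H}
  H4: {A, H}
  H5: {B, E, F}
No 2 sites suffice: every size-2 union leaves at least one demand point uncovered.
But {H1, H2, H3} covers everything, so the minimum is 3.

3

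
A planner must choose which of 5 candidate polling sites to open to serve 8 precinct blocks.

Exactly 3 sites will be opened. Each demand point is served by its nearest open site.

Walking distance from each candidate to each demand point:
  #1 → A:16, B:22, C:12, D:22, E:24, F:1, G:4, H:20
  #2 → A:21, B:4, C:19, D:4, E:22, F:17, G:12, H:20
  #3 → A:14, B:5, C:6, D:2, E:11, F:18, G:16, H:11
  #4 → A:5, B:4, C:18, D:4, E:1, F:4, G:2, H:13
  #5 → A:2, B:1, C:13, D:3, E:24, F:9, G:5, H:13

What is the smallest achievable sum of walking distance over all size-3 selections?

29

Open {#3, #4, #5}.
  A→#5 2, B→#5 1, C→#3 6, D→#3 2, E→#4 1, F→#4 4, G→#4 2, H→#3 11  ⇒ total 29.
Compare {#1, #3, #4}: total 32.
Compare {#1, #4, #5}: total 35.
No size-3 selection does better; minimum is 29.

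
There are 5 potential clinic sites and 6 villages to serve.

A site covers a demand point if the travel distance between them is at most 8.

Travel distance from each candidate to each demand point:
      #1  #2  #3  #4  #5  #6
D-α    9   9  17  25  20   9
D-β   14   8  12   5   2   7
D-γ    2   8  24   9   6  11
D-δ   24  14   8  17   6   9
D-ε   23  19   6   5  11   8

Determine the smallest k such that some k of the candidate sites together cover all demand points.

Coverage sets (demand points within 8 of each site):
  D-α: {}
  D-β: {#2, #4, #5, #6}
  D-γ: {#1, #2, #5}
  D-δ: {#3, #5}
  D-ε: {#3, #4, #6}
No single site covers all 6 demand points.
But {D-γ, D-ε} covers everything, so the minimum is 2.

2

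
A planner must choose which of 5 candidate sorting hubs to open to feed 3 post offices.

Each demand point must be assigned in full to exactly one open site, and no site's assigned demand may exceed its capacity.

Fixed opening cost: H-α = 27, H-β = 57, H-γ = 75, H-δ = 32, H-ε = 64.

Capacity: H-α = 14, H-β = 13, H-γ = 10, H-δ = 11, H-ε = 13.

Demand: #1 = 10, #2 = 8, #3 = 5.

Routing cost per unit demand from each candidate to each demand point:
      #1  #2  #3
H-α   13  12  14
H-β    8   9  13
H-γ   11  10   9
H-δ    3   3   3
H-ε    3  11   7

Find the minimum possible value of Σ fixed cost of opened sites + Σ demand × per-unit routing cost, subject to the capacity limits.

247

Open {H-α, H-δ, H-ε}; cheapest assignment that respects the capacities:
  H-α (cap 14, load 5): #3 — cost 5×14 = 70
  H-δ (cap 11, load 8): #2 — cost 8×3 = 24
  H-ε (cap 13, load 10): #1 — cost 10×3 = 30
  Shipping 124, fixed 123 → total 247.
  Any other capacity-feasible assignment to {H-α, H-δ, H-ε} ships for at least 124.
Compare {H-δ, H-ε}: its best feasible assignment gives total 249.
Compare {H-α, H-δ}: its best feasible assignment gives total 255.
Every other set of open sites that can feasibly serve all demand totals ≥ 249 even under its best assignment. Minimum: 247.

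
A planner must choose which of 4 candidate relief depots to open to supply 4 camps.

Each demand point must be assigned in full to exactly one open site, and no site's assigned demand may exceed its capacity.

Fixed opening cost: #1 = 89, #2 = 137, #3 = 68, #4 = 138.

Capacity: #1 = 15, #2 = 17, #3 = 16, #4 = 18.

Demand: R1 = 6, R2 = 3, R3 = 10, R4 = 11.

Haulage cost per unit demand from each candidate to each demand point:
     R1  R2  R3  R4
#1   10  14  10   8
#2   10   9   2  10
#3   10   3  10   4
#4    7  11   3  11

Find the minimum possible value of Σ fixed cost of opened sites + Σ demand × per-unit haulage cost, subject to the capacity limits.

Open {#3, #4}; cheapest assignment that respects the capacities:
  #3 (cap 16, load 14): R2, R4 — cost 3×3 + 11×4 = 53
  #4 (cap 18, load 16): R1, R3 — cost 6×7 + 10×3 = 72
  Shipping 125, fixed 206 → total 331.
  Any other capacity-feasible assignment to {#3, #4} ships for at least 125.
Compare {#2, #3}: its best feasible assignment gives total 338.
Compare {#1, #3, #4}: its best feasible assignment gives total 420.
Every other set of open sites that can feasibly serve all demand totals ≥ 338 even under its best assignment. Minimum: 331.

331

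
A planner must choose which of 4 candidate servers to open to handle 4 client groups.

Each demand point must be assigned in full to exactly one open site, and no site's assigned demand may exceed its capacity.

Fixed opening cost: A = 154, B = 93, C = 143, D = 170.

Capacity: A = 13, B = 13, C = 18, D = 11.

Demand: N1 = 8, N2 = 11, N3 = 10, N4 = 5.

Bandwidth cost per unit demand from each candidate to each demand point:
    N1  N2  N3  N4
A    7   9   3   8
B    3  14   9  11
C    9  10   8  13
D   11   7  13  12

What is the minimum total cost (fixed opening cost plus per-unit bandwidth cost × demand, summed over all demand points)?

Open {A, B, D}; cheapest assignment that respects the capacities:
  A (cap 13, load 10): N3 — cost 10×3 = 30
  B (cap 13, load 13): N1, N4 — cost 8×3 + 5×11 = 79
  D (cap 11, load 11): N2 — cost 11×7 = 77
  Shipping 186, fixed 417 → total 603.
  Any other capacity-feasible assignment to {A, B, D} ships for at least 186.
Compare {A, B, C}: its best feasible assignment gives total 609.
Compare {B, C, D}: its best feasible assignment gives total 642.
Every other set of open sites that can feasibly serve all demand totals ≥ 609 even under its best assignment. Minimum: 603.

603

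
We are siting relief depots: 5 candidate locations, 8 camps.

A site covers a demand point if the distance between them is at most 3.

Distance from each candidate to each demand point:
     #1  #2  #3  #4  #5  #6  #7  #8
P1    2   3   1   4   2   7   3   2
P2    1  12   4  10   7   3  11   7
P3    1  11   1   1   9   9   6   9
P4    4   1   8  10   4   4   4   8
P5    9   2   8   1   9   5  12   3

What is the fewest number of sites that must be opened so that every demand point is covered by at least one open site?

Coverage sets (demand points within 3 of each site):
  P1: {#1, #2, #3, #5, #7, #8}
  P2: {#1, #6}
  P3: {#1, #3, #4}
  P4: {#2}
  P5: {#2, #4, #8}
No 2 sites suffice: every size-2 union leaves at least one demand point uncovered.
But {P1, P2, P3} covers everything, so the minimum is 3.

3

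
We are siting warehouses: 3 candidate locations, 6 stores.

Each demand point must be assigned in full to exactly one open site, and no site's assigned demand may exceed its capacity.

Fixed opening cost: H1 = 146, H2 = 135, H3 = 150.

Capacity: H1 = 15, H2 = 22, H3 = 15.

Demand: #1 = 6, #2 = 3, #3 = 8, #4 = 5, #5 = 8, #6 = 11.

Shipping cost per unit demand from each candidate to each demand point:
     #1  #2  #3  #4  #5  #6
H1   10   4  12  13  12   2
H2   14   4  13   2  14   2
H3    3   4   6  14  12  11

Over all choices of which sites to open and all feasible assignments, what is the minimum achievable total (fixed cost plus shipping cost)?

Open {H1, H2, H3}; cheapest assignment that respects the capacities:
  H1 (cap 15, load 11): #2, #5 — cost 3×4 + 8×12 = 108
  H2 (cap 22, load 16): #4, #6 — cost 5×2 + 11×2 = 32
  H3 (cap 15, load 14): #1, #3 — cost 6×3 + 8×6 = 66
  Shipping 206, fixed 431 → total 637.
  Any other capacity-feasible assignment to {H1, H2, H3} ships for at least 206.
Total demand is 41 and no other set of sites has combined capacity ≥ 41, so {H1, H2, H3} is the only feasible choice of open sites. Minimum: 637.

637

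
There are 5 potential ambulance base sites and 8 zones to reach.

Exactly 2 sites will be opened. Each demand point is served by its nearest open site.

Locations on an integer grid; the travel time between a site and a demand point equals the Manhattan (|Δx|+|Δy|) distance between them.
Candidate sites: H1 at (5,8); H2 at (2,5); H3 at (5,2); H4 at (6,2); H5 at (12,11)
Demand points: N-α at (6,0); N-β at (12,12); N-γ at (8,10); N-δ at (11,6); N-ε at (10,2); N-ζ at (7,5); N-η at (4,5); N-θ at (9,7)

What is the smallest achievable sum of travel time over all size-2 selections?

34

Open {H4, H5}.
  N-α→H4 2, N-β→H5 1, N-γ→H5 5, N-δ→H5 6, N-ε→H4 4, N-ζ→H4 4, N-η→H4 5, N-θ→H5 7  ⇒ total 34.
Compare {H3, H5}: total 36.
Compare {H1, H4}: total 43.
No size-2 selection does better; minimum is 34.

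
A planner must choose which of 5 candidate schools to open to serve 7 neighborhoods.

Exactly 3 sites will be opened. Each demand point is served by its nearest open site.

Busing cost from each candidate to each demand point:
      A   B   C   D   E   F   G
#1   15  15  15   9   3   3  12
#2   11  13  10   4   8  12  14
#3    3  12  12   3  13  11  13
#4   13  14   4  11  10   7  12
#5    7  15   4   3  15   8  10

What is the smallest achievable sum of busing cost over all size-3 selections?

Open {#1, #3, #5}.
  A→#3 3, B→#3 12, C→#5 4, D→#3 3, E→#1 3, F→#1 3, G→#5 10  ⇒ total 38.
Compare {#1, #3, #4}: total 40.
Compare {#1, #2, #5}: total 43.
No size-3 selection does better; minimum is 38.

38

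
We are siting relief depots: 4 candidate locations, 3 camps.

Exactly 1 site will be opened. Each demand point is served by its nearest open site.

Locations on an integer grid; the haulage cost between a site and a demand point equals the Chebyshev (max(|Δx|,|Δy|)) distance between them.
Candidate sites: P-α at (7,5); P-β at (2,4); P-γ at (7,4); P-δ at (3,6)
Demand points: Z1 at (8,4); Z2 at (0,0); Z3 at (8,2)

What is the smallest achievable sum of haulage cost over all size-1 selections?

Open {P-γ}.
  Z1→P-γ 1, Z2→P-γ 7, Z3→P-γ 2  ⇒ total 10.
Compare {P-α}: total 11.
Compare {P-β}: total 16.
No size-1 selection does better; minimum is 10.

10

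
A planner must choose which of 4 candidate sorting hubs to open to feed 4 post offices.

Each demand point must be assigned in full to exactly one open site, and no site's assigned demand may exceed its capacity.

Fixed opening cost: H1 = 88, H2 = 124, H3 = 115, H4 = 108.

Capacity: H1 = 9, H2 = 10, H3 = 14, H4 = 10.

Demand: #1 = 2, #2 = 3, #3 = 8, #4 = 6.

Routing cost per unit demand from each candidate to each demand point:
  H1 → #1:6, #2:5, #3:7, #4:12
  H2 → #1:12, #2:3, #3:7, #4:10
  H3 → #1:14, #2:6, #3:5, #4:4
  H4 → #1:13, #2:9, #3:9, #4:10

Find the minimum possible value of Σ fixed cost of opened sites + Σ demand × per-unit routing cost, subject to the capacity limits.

294

Open {H1, H3}; cheapest assignment that respects the capacities:
  H1 (cap 9, load 5): #1, #2 — cost 2×6 + 3×5 = 27
  H3 (cap 14, load 14): #3, #4 — cost 8×5 + 6×4 = 64
  Shipping 91, fixed 203 → total 294.
  Any other capacity-feasible assignment to {H1, H3} ships for at least 91.
Compare {H2, H3}: its best feasible assignment gives total 336.
Compare {H3, H4}: its best feasible assignment gives total 340.
Every other set of open sites that can feasibly serve all demand totals ≥ 336 even under its best assignment. Minimum: 294.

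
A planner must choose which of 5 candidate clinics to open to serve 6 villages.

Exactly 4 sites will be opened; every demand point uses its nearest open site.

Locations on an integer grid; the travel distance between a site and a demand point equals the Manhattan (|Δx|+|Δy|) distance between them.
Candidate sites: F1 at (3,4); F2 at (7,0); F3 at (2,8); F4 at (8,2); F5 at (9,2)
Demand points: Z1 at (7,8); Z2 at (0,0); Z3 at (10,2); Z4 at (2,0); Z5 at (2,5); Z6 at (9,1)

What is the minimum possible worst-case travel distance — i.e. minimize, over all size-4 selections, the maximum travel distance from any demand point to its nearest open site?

7

Open {F1, F2, F3, F4}.
  Farthest demand point is Z2 at travel distance 7 (to F1); all others are ≤ 7.
With {F1, F2, F3, F5} the worst case is 7.
With {F1, F2, F4, F5} the worst case is 7.
No size-4 selection achieves below 7.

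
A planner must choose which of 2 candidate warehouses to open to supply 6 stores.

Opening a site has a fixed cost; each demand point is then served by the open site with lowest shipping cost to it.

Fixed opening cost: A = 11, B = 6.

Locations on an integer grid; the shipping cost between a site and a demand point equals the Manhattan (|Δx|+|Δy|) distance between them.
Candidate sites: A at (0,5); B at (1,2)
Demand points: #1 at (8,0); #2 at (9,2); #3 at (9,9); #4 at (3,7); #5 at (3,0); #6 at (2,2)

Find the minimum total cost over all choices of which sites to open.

Open {B}: assign each demand point to its cheapest open site.
  #1→B 9, #2→B 8, #3→B 15, #4→B 7, #5→B 4, #6→B 1
  shipping cost 44, fixed 6 → total 50.
Compare {A, B}: shipping cost 40 + fixed 17 = 57.
Compare {A}: shipping cost 56 + fixed 11 = 67.

50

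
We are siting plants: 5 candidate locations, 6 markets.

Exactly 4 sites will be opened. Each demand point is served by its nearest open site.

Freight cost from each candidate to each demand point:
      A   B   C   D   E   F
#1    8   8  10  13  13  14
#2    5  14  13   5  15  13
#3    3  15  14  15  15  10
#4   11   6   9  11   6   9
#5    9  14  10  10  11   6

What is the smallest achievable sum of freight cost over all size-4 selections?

Open {#2, #3, #4, #5}.
  A→#3 3, B→#4 6, C→#4 9, D→#2 5, E→#4 6, F→#5 6  ⇒ total 35.
Compare {#1, #2, #4, #5}: total 37.
Compare {#1, #2, #3, #4}: total 38.
No size-4 selection does better; minimum is 35.

35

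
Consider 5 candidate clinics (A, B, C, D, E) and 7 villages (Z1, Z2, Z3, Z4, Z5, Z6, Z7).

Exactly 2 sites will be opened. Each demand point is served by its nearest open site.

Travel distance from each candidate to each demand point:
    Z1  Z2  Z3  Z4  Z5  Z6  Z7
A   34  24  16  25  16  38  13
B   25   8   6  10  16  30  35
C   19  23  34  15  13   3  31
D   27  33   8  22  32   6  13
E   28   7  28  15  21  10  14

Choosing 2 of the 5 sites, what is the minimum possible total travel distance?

Open {B, D}.
  Z1→B 25, Z2→B 8, Z3→B 6, Z4→B 10, Z5→B 16, Z6→D 6, Z7→D 13  ⇒ total 84.
Compare {B, E}: total 88.
Compare {B, C}: total 90.
No size-2 selection does better; minimum is 84.

84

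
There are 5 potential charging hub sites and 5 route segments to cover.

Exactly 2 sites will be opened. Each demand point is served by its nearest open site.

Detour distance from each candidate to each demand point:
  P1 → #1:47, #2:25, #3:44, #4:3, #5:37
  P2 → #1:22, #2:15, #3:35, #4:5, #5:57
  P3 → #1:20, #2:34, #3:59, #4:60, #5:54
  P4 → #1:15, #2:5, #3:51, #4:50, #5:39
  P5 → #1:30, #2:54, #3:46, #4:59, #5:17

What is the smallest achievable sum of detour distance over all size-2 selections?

Open {P2, P5}.
  #1→P2 22, #2→P2 15, #3→P2 35, #4→P2 5, #5→P5 17  ⇒ total 94.
Compare {P2, P4}: total 99.
Compare {P1, P4}: total 104.
No size-2 selection does better; minimum is 94.

94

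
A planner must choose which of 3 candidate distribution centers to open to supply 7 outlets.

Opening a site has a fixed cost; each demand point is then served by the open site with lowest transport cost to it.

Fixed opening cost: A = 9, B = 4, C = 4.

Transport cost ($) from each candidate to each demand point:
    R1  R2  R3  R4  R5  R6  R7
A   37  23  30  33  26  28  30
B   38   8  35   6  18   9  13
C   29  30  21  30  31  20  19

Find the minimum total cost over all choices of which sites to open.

112

Open {B, C}: assign each demand point to its cheapest open site.
  R1→C 29, R2→B 8, R3→C 21, R4→B 6, R5→B 18, R6→B 9, R7→B 13
  transport cost 104, fixed 8 → total 112.
Compare {A, B, C}: transport cost 104 + fixed 17 = 121.
Compare {B}: transport cost 127 + fixed 4 = 131.
Compare {A, B}: transport cost 121 + fixed 13 = 134.
All other subsets cost ≥ 121. Minimum total cost: 112.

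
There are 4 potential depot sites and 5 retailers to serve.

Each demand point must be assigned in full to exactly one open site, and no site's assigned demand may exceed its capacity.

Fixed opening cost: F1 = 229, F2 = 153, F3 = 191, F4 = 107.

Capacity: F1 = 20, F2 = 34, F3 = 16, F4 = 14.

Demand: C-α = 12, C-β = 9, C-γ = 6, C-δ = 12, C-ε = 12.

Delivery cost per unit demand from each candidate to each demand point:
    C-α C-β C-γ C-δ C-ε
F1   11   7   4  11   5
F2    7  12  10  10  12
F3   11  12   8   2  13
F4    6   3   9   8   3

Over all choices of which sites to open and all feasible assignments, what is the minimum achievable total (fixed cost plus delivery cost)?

763

Open {F2, F3, F4}; cheapest assignment that respects the capacities:
  F2 (cap 34, load 27): C-α, C-β, C-γ — cost 12×7 + 9×12 + 6×10 = 252
  F3 (cap 16, load 12): C-δ — cost 12×2 = 24
  F4 (cap 14, load 12): C-ε — cost 12×3 = 36
  Shipping 312, fixed 451 → total 763.
  Any other capacity-feasible assignment to {F2, F3, F4} ships for at least 312.
Compare {F1, F2}: its best feasible assignment gives total 778.
Compare {F1, F2, F4}: its best feasible assignment gives total 804.
Every other set of open sites that can feasibly serve all demand totals ≥ 778 even under its best assignment. Minimum: 763.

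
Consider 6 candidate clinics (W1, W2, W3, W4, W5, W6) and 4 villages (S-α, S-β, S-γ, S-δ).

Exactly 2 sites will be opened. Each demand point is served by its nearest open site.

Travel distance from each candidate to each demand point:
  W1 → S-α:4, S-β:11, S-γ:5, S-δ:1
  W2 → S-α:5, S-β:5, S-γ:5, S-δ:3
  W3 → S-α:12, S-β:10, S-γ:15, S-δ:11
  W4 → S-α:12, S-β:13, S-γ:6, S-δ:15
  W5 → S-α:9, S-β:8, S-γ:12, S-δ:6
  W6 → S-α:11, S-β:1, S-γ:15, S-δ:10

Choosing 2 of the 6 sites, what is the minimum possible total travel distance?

Open {W1, W6}.
  S-α→W1 4, S-β→W6 1, S-γ→W1 5, S-δ→W1 1  ⇒ total 11.
Compare {W2, W6}: total 14.
Compare {W1, W2}: total 15.
No size-2 selection does better; minimum is 11.

11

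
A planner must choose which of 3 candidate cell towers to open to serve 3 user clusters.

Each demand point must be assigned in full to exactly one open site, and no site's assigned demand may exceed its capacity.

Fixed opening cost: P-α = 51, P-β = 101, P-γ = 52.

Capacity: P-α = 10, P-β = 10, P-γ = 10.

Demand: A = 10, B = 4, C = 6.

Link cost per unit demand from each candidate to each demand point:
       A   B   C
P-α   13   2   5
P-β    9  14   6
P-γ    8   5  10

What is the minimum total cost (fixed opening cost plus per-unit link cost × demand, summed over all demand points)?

Open {P-α, P-γ}; cheapest assignment that respects the capacities:
  P-α (cap 10, load 10): B, C — cost 4×2 + 6×5 = 38
  P-γ (cap 10, load 10): A — cost 10×8 = 80
  Shipping 118, fixed 103 → total 221.
  Any other capacity-feasible assignment to {P-α, P-γ} ships for at least 118.
Compare {P-α, P-β}: its best feasible assignment gives total 280.
Compare {P-α, P-β, P-γ}: its best feasible assignment gives total 322.
Every other set of open sites that can feasibly serve all demand totals ≥ 280 even under its best assignment. Minimum: 221.

221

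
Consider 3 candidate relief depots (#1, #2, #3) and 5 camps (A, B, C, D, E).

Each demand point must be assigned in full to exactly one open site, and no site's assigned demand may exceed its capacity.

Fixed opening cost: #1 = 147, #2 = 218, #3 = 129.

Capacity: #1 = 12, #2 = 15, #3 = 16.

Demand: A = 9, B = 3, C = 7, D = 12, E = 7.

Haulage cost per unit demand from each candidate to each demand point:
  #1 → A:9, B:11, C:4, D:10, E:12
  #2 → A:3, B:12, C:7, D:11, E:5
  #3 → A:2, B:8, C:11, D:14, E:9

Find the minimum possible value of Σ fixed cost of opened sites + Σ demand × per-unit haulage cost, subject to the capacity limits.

Open {#1, #2, #3}; cheapest assignment that respects the capacities:
  #1 (cap 12, load 12): D — cost 12×10 = 120
  #2 (cap 15, load 14): C, E — cost 7×7 + 7×5 = 84
  #3 (cap 16, load 12): A, B — cost 9×2 + 3×8 = 42
  Shipping 246, fixed 494 → total 740.
  Any other capacity-feasible assignment to {#1, #2, #3} ships for at least 246.
Total demand is 38 and no other set of sites has combined capacity ≥ 38, so {#1, #2, #3} is the only feasible choice of open sites. Minimum: 740.

740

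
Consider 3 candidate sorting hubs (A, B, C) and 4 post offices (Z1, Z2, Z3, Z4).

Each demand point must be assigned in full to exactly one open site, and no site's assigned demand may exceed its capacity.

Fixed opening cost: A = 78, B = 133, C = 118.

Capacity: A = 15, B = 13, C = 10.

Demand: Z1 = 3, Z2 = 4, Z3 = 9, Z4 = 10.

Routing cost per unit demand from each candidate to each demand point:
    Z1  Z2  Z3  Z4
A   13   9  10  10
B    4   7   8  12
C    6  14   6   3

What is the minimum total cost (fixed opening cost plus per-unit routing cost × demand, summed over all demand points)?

Open {A, B}; cheapest assignment that respects the capacities:
  A (cap 15, load 14): Z2, Z4 — cost 4×9 + 10×10 = 136
  B (cap 13, load 12): Z1, Z3 — cost 3×4 + 9×8 = 84
  Shipping 220, fixed 211 → total 431.
  Any other capacity-feasible assignment to {A, B} ships for at least 220.
Compare {A, B, C}: its best feasible assignment gives total 479.
Every other set of open sites that can feasibly serve all demand totals ≥ 479 even under its best assignment. Minimum: 431.

431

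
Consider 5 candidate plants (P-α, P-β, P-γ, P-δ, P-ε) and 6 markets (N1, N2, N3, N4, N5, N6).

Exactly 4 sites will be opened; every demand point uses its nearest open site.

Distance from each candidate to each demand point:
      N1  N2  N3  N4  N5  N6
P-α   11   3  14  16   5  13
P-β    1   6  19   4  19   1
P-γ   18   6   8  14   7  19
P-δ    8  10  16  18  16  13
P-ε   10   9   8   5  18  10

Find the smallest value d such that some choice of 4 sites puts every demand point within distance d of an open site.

8

Open {P-α, P-β, P-γ, P-δ}.
  Farthest demand point is N3 at distance 8 (to P-γ); all others are ≤ 8.
With {P-α, P-β, P-γ, P-ε} the worst case is 8.
With {P-α, P-β, P-δ, P-ε} the worst case is 8.
No size-4 selection achieves below 8.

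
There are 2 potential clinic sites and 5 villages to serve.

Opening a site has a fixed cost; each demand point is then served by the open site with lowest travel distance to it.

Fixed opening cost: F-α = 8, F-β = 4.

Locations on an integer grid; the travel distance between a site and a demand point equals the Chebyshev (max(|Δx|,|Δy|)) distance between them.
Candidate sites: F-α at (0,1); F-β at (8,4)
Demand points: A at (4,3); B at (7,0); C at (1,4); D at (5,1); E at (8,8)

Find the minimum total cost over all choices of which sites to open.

26

Open {F-β}: assign each demand point to its cheapest open site.
  A→F-β 4, B→F-β 4, C→F-β 7, D→F-β 3, E→F-β 4
  travel distance 22, fixed 4 → total 26.
Compare {F-α, F-β}: travel distance 18 + fixed 12 = 30.
Compare {F-α}: travel distance 27 + fixed 8 = 35.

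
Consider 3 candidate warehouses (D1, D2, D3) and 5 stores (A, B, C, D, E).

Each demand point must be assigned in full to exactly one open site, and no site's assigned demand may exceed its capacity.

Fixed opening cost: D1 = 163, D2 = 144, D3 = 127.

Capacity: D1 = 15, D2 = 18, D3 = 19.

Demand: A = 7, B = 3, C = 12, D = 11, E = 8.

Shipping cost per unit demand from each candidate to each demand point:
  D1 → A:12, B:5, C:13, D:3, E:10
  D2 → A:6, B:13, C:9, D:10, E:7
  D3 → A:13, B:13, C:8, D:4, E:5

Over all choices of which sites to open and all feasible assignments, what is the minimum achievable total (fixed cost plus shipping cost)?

676

Open {D1, D2, D3}; cheapest assignment that respects the capacities:
  D1 (cap 15, load 14): B, D — cost 3×5 + 11×3 = 48
  D2 (cap 18, load 15): A, E — cost 7×6 + 8×7 = 98
  D3 (cap 19, load 12): C — cost 12×8 = 96
  Shipping 242, fixed 434 → total 676.
  Any other capacity-feasible assignment to {D1, D2, D3} ships for at least 242.
Total demand is 41 and no other set of sites has combined capacity ≥ 41, so {D1, D2, D3} is the only feasible choice of open sites. Minimum: 676.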